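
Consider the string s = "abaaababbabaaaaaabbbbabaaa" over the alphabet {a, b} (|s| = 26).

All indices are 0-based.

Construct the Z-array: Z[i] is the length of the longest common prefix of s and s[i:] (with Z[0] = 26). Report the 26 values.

[26, 0, 1, 1, 3, 0, 2, 0, 0, 5, 0, 1, 1, 1, 1, 1, 2, 0, 0, 0, 0, 5, 0, 1, 1, 1]

Z[0]=26
i=1: fresh scan; Z[1]=0
i=2: fresh scan; Z[2]=1 grow→box=[2,3)
i=3: fresh scan; Z[3]=1 grow→box=[3,4)
i=4: fresh scan; Z[4]=3 grow→box=[4,7)
i=5: min(r-i=2, Z[1]=0)=0; Z[5]=0
i=6: min(r-i=1, Z[2]=1)=1; Z[6]=2 grow→box=[6,8)
i=7: min(r-i=1, Z[1]=0)=0; Z[7]=0
i=8: fresh scan; Z[8]=0
i=9: fresh scan; Z[9]=5 grow→box=[9,14)
i=10: min(r-i=4, Z[1]=0)=0; Z[10]=0
i=11: min(r-i=3, Z[2]=1)=1; Z[11]=1
i=12: min(r-i=2, Z[3]=1)=1; Z[12]=1
i=13: min(r-i=1, Z[4]=3)=1; Z[13]=1
i=14: fresh scan; Z[14]=1 grow→box=[14,15)
i=15: fresh scan; Z[15]=1 grow→box=[15,16)
i=16: fresh scan; Z[16]=2 grow→box=[16,18)
i=17: min(r-i=1, Z[1]=0)=0; Z[17]=0
i=18: fresh scan; Z[18]=0
i=19: fresh scan; Z[19]=0
i=20: fresh scan; Z[20]=0
i=21: fresh scan; Z[21]=5 grow→box=[21,26)
i=22: min(r-i=4, Z[1]=0)=0; Z[22]=0
i=23: min(r-i=3, Z[2]=1)=1; Z[23]=1
i=24: min(r-i=2, Z[3]=1)=1; Z[24]=1
i=25: min(r-i=1, Z[4]=3)=1; Z[25]=1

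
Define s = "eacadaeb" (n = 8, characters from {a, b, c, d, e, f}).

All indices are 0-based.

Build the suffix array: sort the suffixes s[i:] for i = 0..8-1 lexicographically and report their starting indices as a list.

sorted suffixes:
  #0 SA[0]=1  'acadaeb'
  #1 SA[1]=3  'adaeb'
  #2 SA[2]=5  'aeb'
  #3 SA[3]=7  'b'
  #4 SA[4]=2  'cadaeb'
  #5 SA[5]=4  'daeb'
  #6 SA[6]=0  'eacadaeb'
  #7 SA[7]=6  'eb'

[1, 3, 5, 7, 2, 4, 0, 6]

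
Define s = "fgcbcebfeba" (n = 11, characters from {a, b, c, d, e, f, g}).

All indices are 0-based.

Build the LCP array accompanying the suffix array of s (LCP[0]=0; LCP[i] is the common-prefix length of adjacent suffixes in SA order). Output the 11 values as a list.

[0, 0, 1, 1, 0, 1, 0, 2, 0, 1, 0]

rank→(start, suffix):
  0 → (10, 'a')
  1 → (9, 'ba')
  2 → (3, 'bcebfeba')
  3 → (6, 'bfeba')
  4 → (2, 'cbcebfeba')
  5 → (4, 'cebfeba')
  6 → (8, 'eba')
  7 → (5, 'ebfeba')
  8 → (7, 'feba')
  9 → (0, 'fgcbcebfeba')
  10 → (1, 'gcbcebfeba')

SA = [10, 9, 3, 6, 2, 4, 8, 5, 7, 0, 1]
rank  pair      lcp
   1  s[10:],s[9:]  0  ''
   2  s[9:],s[3:]  1  'b'
   3  s[3:],s[6:]  1  'b'
   4  s[6:],s[2:]  0  ''
   5  s[2:],s[4:]  1  'c'
   6  s[4:],s[8:]  0  ''
   7  s[8:],s[5:]  2  'eb'
   8  s[5:],s[7:]  0  ''
   9  s[7:],s[0:]  1  'f'
  10  s[0:],s[1:]  0  ''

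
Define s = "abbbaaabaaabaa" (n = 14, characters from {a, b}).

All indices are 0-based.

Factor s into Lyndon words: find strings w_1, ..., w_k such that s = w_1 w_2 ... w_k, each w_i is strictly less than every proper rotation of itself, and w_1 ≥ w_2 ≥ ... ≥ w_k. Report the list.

["abbb", "aaab", "aaab", "a", "a"]

emit factor 1: 'abbb' (i=0, period=4)
emit factor 2: 'aaab' (i=4, period=4)
emit factor 3: 'aaab' (i=8, period=4)
emit factor 4: 'a' (i=12, period=1)
emit factor 5: 'a' (i=13, period=1)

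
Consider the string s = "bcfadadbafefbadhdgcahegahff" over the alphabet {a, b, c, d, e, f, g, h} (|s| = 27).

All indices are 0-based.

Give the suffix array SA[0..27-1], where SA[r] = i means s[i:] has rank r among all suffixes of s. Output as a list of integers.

sorted suffixes:
  #0 SA[0]=3  'adadbafefbadhdgcahegahff'
  #1 SA[1]=5  'adbafefbadhdgcahegahff'
  #2 SA[2]=13  'adhdgcahegahff'
  #3 SA[3]=8  'afefbadhdgcahegahff'
  #4 SA[4]=19  'ahegahff'
  #5 SA[5]=23  'ahff'
  #6 SA[6]=12  'badhdgcahegahff'
  #7 SA[7]=7  'bafefbadhdgcahegahff'
  #8 SA[8]=0  'bcfadadbafefbadhdgcahegahff'
  #9 SA[9]=18  'cahegahff'
  #10 SA[10]=1  'cfadadbafefbadhdgcahegahff'
  #11 SA[11]=4  'dadbafefbadhdgcahegahff'
  #12 SA[12]=6  'dbafefbadhdgcahegahff'
  #13 SA[13]=16  'dgcahegahff'
  #14 SA[14]=14  'dhdgcahegahff'
  #15 SA[15]=10  'efbadhdgcahegahff'
  #16 SA[16]=21  'egahff'
  #17 SA[17]=26  'f'
  #18 SA[18]=2  'fadadbafefbadhdgcahegahff'
  #19 SA[19]=11  'fbadhdgcahegahff'
  #20 SA[20]=9  'fefbadhdgcahegahff'
  #21 SA[21]=25  'ff'
  #22 SA[22]=22  'gahff'
  #23 SA[23]=17  'gcahegahff'
  #24 SA[24]=15  'hdgcahegahff'
  #25 SA[25]=20  'hegahff'
  #26 SA[26]=24  'hff'

[3, 5, 13, 8, 19, 23, 12, 7, 0, 18, 1, 4, 6, 16, 14, 10, 21, 26, 2, 11, 9, 25, 22, 17, 15, 20, 24]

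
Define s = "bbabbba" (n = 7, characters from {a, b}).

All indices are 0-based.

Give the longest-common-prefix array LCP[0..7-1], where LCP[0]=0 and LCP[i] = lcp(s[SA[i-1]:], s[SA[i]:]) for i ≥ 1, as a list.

[0, 1, 0, 2, 1, 3, 2]

rank→(start, suffix):
  0 → (6, 'a')
  1 → (2, 'abbba')
  2 → (5, 'ba')
  3 → (1, 'babbba')
  4 → (4, 'bba')
  5 → (0, 'bbabbba')
  6 → (3, 'bbba')

SA = [6, 2, 5, 1, 4, 0, 3]
[i] adj suffixes → lcp
  [1] 6/2 → 1 ('a')
  [2] 2/5 → 0 ('')
  [3] 5/1 → 2 ('ba')
  [4] 1/4 → 1 ('b')
  [5] 4/0 → 3 ('bba')
  [6] 0/3 → 2 ('bb')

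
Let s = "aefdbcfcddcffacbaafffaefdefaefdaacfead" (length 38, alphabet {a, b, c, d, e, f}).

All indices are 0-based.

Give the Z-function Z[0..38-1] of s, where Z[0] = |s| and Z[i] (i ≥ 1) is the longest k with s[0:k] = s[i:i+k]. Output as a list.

[38, 0, 0, 0, 0, 0, 0, 0, 0, 0, 0, 0, 0, 1, 0, 0, 1, 1, 0, 0, 0, 4, 0, 0, 0, 0, 0, 4, 0, 0, 0, 1, 1, 0, 0, 0, 1, 0]

Z[0]=38
i=1: outside box; Z[1]=0
i=2: outside box; Z[2]=0
i=3: outside box; Z[3]=0
i=4: outside box; Z[4]=0
i=5: outside box; Z[5]=0
i=6: outside box; Z[6]=0
i=7: outside box; Z[7]=0
i=8: outside box; Z[8]=0
i=9: outside box; Z[9]=0
i=10: outside box; Z[10]=0
i=11: outside box; Z[11]=0
i=12: outside box; Z[12]=0
i=13: outside box; Z[13]=1 scan→box=[13,14)
i=14: outside box; Z[14]=0
i=15: outside box; Z[15]=0
i=16: outside box; Z[16]=1 scan→box=[16,17)
i=17: outside box; Z[17]=1 scan→box=[17,18)
i=18: outside box; Z[18]=0
i=19: outside box; Z[19]=0
i=20: outside box; Z[20]=0
i=21: outside box; Z[21]=4 scan→box=[21,25)
i=22: min(r-i=3, Z[1]=0)=0; Z[22]=0
i=23: min(r-i=2, Z[2]=0)=0; Z[23]=0
i=24: min(r-i=1, Z[3]=0)=0; Z[24]=0
i=25: outside box; Z[25]=0
i=26: outside box; Z[26]=0
i=27: outside box; Z[27]=4 scan→box=[27,31)
i=28: min(r-i=3, Z[1]=0)=0; Z[28]=0
i=29: min(r-i=2, Z[2]=0)=0; Z[29]=0
i=30: min(r-i=1, Z[3]=0)=0; Z[30]=0
i=31: outside box; Z[31]=1 scan→box=[31,32)
i=32: outside box; Z[32]=1 scan→box=[32,33)
i=33: outside box; Z[33]=0
i=34: outside box; Z[34]=0
i=35: outside box; Z[35]=0
i=36: outside box; Z[36]=1 scan→box=[36,37)
i=37: outside box; Z[37]=0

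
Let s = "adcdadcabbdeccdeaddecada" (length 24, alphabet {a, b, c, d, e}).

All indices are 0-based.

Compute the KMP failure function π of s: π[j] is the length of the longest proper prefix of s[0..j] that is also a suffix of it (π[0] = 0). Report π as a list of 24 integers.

[0, 0, 0, 0, 1, 2, 3, 1, 0, 0, 0, 0, 0, 0, 0, 0, 1, 2, 0, 0, 0, 1, 2, 1]

π[0] = 0
j=1 s[j]='d': π[1]=0 (border '')
j=2 s[j]='c': π[2]=0 (border '')
j=3 s[j]='d': π[3]=0 (border '')
j=4 s[j]='a': π[4]=1 (border 'a')
j=5 s[j]='d': π[5]=2 (border 'ad')
j=6 s[j]='c': π[6]=3 (border 'adc')
j=7 s[j]='a': k: 3→0; π[7]=1 (border 'a')
j=8 s[j]='b': k: 1→0; π[8]=0 (border '')
j=9 s[j]='b': π[9]=0 (border '')
j=10 s[j]='d': π[10]=0 (border '')
j=11 s[j]='e': π[11]=0 (border '')
j=12 s[j]='c': π[12]=0 (border '')
j=13 s[j]='c': π[13]=0 (border '')
j=14 s[j]='d': π[14]=0 (border '')
j=15 s[j]='e': π[15]=0 (border '')
j=16 s[j]='a': π[16]=1 (border 'a')
j=17 s[j]='d': π[17]=2 (border 'ad')
j=18 s[j]='d': k: 2→0; π[18]=0 (border '')
j=19 s[j]='e': π[19]=0 (border '')
j=20 s[j]='c': π[20]=0 (border '')
j=21 s[j]='a': π[21]=1 (border 'a')
j=22 s[j]='d': π[22]=2 (border 'ad')
j=23 s[j]='a': k: 2→0; π[23]=1 (border 'a')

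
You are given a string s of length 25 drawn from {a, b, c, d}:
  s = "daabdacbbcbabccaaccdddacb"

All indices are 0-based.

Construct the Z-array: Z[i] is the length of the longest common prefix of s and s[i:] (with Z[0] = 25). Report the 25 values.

Z[0]=25
i=1: fresh scan; Z[1]=0
i=2: fresh scan; Z[2]=0
i=3: fresh scan; Z[3]=0
i=4: fresh scan; Z[4]=2 scan→box=[4,6)
i=5: min(r-i=1, Z[1]=0)=0; Z[5]=0
i=6: fresh scan; Z[6]=0
i=7: fresh scan; Z[7]=0
i=8: fresh scan; Z[8]=0
i=9: fresh scan; Z[9]=0
i=10: fresh scan; Z[10]=0
i=11: fresh scan; Z[11]=0
i=12: fresh scan; Z[12]=0
i=13: fresh scan; Z[13]=0
i=14: fresh scan; Z[14]=0
i=15: fresh scan; Z[15]=0
i=16: fresh scan; Z[16]=0
i=17: fresh scan; Z[17]=0
i=18: fresh scan; Z[18]=0
i=19: fresh scan; Z[19]=1 scan→box=[19,20)
i=20: fresh scan; Z[20]=1 scan→box=[20,21)
i=21: fresh scan; Z[21]=2 scan→box=[21,23)
i=22: min(r-i=1, Z[1]=0)=0; Z[22]=0
i=23: fresh scan; Z[23]=0
i=24: fresh scan; Z[24]=0

[25, 0, 0, 0, 2, 0, 0, 0, 0, 0, 0, 0, 0, 0, 0, 0, 0, 0, 0, 1, 1, 2, 0, 0, 0]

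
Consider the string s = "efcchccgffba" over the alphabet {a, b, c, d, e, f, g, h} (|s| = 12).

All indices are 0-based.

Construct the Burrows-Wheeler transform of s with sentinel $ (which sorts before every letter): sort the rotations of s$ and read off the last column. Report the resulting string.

abfhfcc$fegcc

rank  rotation       last
    0  $efcchccgffba  a
    1  a$efcchccgffb  b
    2  ba$efcchccgff  f
    3  ccgffba$efcch  h
    4  cchccgffba$ef  f
    5  cgffba$efcchc  c
    6  chccgffba$efc  c
    7  efcchccgffba$  $
    8  fba$efcchccgf  f
    9  fcchccgffba$e  e
   10  ffba$efcchccg  g
   11  gffba$efcchcc  c
   12  hccgffba$efcc  c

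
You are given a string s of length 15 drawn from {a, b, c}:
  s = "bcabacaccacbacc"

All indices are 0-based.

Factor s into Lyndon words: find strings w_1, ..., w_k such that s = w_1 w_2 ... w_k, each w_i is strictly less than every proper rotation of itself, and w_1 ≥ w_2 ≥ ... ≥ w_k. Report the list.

["bc", "abacaccacbacc"]

emit factor 1: 'bc' (i=0, period=2)
emit factor 2: 'abacaccacbacc' (i=2, period=13)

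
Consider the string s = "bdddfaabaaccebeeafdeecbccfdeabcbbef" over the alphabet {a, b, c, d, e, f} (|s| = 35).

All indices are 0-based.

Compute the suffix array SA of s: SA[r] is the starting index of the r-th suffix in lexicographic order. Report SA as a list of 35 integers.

sorted suffixes:
  #0 SA[0]=5  'aabaaccebeeafdeecbccfdeabcbbef'
  #1 SA[1]=8  'aaccebeeafdeecbccfdeabcbbef'
  #2 SA[2]=6  'abaaccebeeafdeecbccfdeabcbbef'
  #3 SA[3]=28  'abcbbef'
  #4 SA[4]=9  'accebeeafdeecbccfdeabcbbef'
  #5 SA[5]=16  'afdeecbccfdeabcbbef'
  #6 SA[6]=7  'baaccebeeafdeecbccfdeabcbbef'
  #7 SA[7]=31  'bbef'
  #8 SA[8]=29  'bcbbef'
  #9 SA[9]=22  'bccfdeabcbbef'
  #10 SA[10]=0  'bdddfaabaaccebeeafdeecbccfdeabcbbef'
  #11 SA[11]=13  'beeafdeecbccfdeabcbbef'
  #12 SA[12]=32  'bef'
  #13 SA[13]=30  'cbbef'
  #14 SA[14]=21  'cbccfdeabcbbef'
  #15 SA[15]=10  'ccebeeafdeecbccfdeabcbbef'
  #16 SA[16]=23  'ccfdeabcbbef'
  #17 SA[17]=11  'cebeeafdeecbccfdeabcbbef'
  #18 SA[18]=24  'cfdeabcbbef'
  #19 SA[19]=1  'dddfaabaaccebeeafdeecbccfdeabcbbef'
  #20 SA[20]=2  'ddfaabaaccebeeafdeecbccfdeabcbbef'
  #21 SA[21]=26  'deabcbbef'
  #22 SA[22]=18  'deecbccfdeabcbbef'
  #23 SA[23]=3  'dfaabaaccebeeafdeecbccfdeabcbbef'
  #24 SA[24]=27  'eabcbbef'
  #25 SA[25]=15  'eafdeecbccfdeabcbbef'
  #26 SA[26]=12  'ebeeafdeecbccfdeabcbbef'
  #27 SA[27]=20  'ecbccfdeabcbbef'
  #28 SA[28]=14  'eeafdeecbccfdeabcbbef'
  #29 SA[29]=19  'eecbccfdeabcbbef'
  #30 SA[30]=33  'ef'
  #31 SA[31]=34  'f'
  #32 SA[32]=4  'faabaaccebeeafdeecbccfdeabcbbef'
  #33 SA[33]=25  'fdeabcbbef'
  #34 SA[34]=17  'fdeecbccfdeabcbbef'

[5, 8, 6, 28, 9, 16, 7, 31, 29, 22, 0, 13, 32, 30, 21, 10, 23, 11, 24, 1, 2, 26, 18, 3, 27, 15, 12, 20, 14, 19, 33, 34, 4, 25, 17]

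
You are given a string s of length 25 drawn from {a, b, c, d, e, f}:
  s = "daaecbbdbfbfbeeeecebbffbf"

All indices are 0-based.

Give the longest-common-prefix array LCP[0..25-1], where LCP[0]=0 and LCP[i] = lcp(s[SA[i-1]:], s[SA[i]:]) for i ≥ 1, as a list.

rank→(start, suffix):
  0 → (1, 'aaecbbdbfbfbeeeecebbffbf')
  1 → (2, 'aecbbdbfbfbeeeecebbffbf')
  2 → (5, 'bbdbfbfbeeeecebbffbf')
  3 → (19, 'bbffbf')
  4 → (6, 'bdbfbfbeeeecebbffbf')
  5 → (12, 'beeeecebbffbf')
  6 → (23, 'bf')
  7 → (10, 'bfbeeeecebbffbf')
  8 → (8, 'bfbfbeeeecebbffbf')
  9 → (20, 'bffbf')
  10 → (4, 'cbbdbfbfbeeeecebbffbf')
  11 → (17, 'cebbffbf')
  12 → (0, 'daaecbbdbfbfbeeeecebbffbf')
  13 → (7, 'dbfbfbeeeecebbffbf')
  14 → (18, 'ebbffbf')
  15 → (3, 'ecbbdbfbfbeeeecebbffbf')
  16 → (16, 'ecebbffbf')
  17 → (15, 'eecebbffbf')
  18 → (14, 'eeecebbffbf')
  19 → (13, 'eeeecebbffbf')
  20 → (24, 'f')
  21 → (11, 'fbeeeecebbffbf')
  22 → (22, 'fbf')
  23 → (9, 'fbfbeeeecebbffbf')
  24 → (21, 'ffbf')

SA = [1, 2, 5, 19, 6, 12, 23, 10, 8, 20, 4, 17, 0, 7, 18, 3, 16, 15, 14, 13, 24, 11, 22, 9, 21]
[i] adj suffixes → lcp
  [1] 1/2 → 1 ('a')
  [2] 2/5 → 0 ('')
  [3] 5/19 → 2 ('bb')
  [4] 19/6 → 1 ('b')
  [5] 6/12 → 1 ('b')
  [6] 12/23 → 1 ('b')
  [7] 23/10 → 2 ('bf')
  [8] 10/8 → 3 ('bfb')
  [9] 8/20 → 2 ('bf')
  [10] 20/4 → 0 ('')
  [11] 4/17 → 1 ('c')
  [12] 17/0 → 0 ('')
  [13] 0/7 → 1 ('d')
  [14] 7/18 → 0 ('')
  [15] 18/3 → 1 ('e')
  [16] 3/16 → 2 ('ec')
  [17] 16/15 → 1 ('e')
  [18] 15/14 → 2 ('ee')
  [19] 14/13 → 3 ('eee')
  [20] 13/24 → 0 ('')
  [21] 24/11 → 1 ('f')
  [22] 11/22 → 2 ('fb')
  [23] 22/9 → 3 ('fbf')
  [24] 9/21 → 1 ('f')

[0, 1, 0, 2, 1, 1, 1, 2, 3, 2, 0, 1, 0, 1, 0, 1, 2, 1, 2, 3, 0, 1, 2, 3, 1]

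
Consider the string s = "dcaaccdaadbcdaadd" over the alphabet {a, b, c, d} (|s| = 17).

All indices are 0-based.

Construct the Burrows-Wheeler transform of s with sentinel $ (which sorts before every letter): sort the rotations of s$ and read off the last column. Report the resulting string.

rank  rotation            last
    0  $dcaaccdaadbcdaadd  d
    1  aaccdaadbcdaadd$dc  c
    2  aadbcdaadd$dcaaccd  d
    3  aadd$dcaaccdaadbcd  d
    4  accdaadbcdaadd$dca  a
    5  adbcdaadd$dcaaccda  a
    6  add$dcaaccdaadbcda  a
    7  bcdaadd$dcaaccdaad  d
    8  caaccdaadbcdaadd$d  d
    9  ccdaadbcdaadd$dcaa  a
   10  cdaadbcdaadd$dcaac  c
   11  cdaadd$dcaaccdaadb  b
   12  d$dcaaccdaadbcdaad  d
   13  daadbcdaadd$dcaacc  c
   14  daadd$dcaaccdaadbc  c
   15  dbcdaadd$dcaaccdaa  a
   16  dcaaccdaadbcdaadd$  $
   17  dd$dcaaccdaadbcdaa  a

dcddaaaddacbdcca$a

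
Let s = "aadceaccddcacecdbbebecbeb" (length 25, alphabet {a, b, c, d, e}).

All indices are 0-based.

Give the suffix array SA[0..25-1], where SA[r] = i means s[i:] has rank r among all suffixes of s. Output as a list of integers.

[0, 5, 11, 1, 24, 16, 22, 17, 19, 10, 21, 6, 14, 7, 3, 12, 15, 9, 2, 8, 4, 23, 18, 20, 13]

rank | idx | suffix
   0 |   0 | aadceaccddcacecdbbebecbeb
   1 |   5 | accddcacecdbbebecbeb
   2 |  11 | acecdbbebecbeb
   3 |   1 | adceaccddcacecdbbebecbeb
   4 |  24 | b
   5 |  16 | bbebecbeb
   6 |  22 | beb
   7 |  17 | bebecbeb
   8 |  19 | becbeb
   9 |  10 | cacecdbbebecbeb
  10 |  21 | cbeb
  11 |   6 | ccddcacecdbbebecbeb
  12 |  14 | cdbbebecbeb
  13 |   7 | cddcacecdbbebecbeb
  14 |   3 | ceaccddcacecdbbebecbeb
  15 |  12 | cecdbbebecbeb
  16 |  15 | dbbebecbeb
  17 |   9 | dcacecdbbebecbeb
  18 |   2 | dceaccddcacecdbbebecbeb
  19 |   8 | ddcacecdbbebecbeb
  20 |   4 | eaccddcacecdbbebecbeb
  21 |  23 | eb
  22 |  18 | ebecbeb
  23 |  20 | ecbeb
  24 |  13 | ecdbbebecbeb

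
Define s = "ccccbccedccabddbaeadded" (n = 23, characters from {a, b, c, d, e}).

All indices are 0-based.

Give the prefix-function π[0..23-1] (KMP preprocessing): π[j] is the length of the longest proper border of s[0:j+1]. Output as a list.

π[0] = 0
j=1 s[j]='c': π[1]=1 (border 'c')
j=2 s[j]='c': π[2]=2 (border 'cc')
j=3 s[j]='c': π[3]=3 (border 'ccc')
j=4 s[j]='b': k: 3→2→1→0; π[4]=0 (border '')
j=5 s[j]='c': π[5]=1 (border 'c')
j=6 s[j]='c': π[6]=2 (border 'cc')
j=7 s[j]='e': k: 2→1→0; π[7]=0 (border '')
j=8 s[j]='d': π[8]=0 (border '')
j=9 s[j]='c': π[9]=1 (border 'c')
j=10 s[j]='c': π[10]=2 (border 'cc')
j=11 s[j]='a': k: 2→1→0; π[11]=0 (border '')
j=12 s[j]='b': π[12]=0 (border '')
j=13 s[j]='d': π[13]=0 (border '')
j=14 s[j]='d': π[14]=0 (border '')
j=15 s[j]='b': π[15]=0 (border '')
j=16 s[j]='a': π[16]=0 (border '')
j=17 s[j]='e': π[17]=0 (border '')
j=18 s[j]='a': π[18]=0 (border '')
j=19 s[j]='d': π[19]=0 (border '')
j=20 s[j]='d': π[20]=0 (border '')
j=21 s[j]='e': π[21]=0 (border '')
j=22 s[j]='d': π[22]=0 (border '')

[0, 1, 2, 3, 0, 1, 2, 0, 0, 1, 2, 0, 0, 0, 0, 0, 0, 0, 0, 0, 0, 0, 0]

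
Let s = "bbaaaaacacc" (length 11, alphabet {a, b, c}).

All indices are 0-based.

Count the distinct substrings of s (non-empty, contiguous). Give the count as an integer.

51

rank→(start, suffix):
  0 → (2, 'aaaaacacc')
  1 → (3, 'aaaacacc')
  2 → (4, 'aaacacc')
  3 → (5, 'aacacc')
  4 → (6, 'acacc')
  5 → (8, 'acc')
  6 → (1, 'baaaaacacc')
  7 → (0, 'bbaaaaacacc')
  8 → (10, 'c')
  9 → (7, 'cacc')
  10 → (9, 'cc')

SA = [2, 3, 4, 5, 6, 8, 1, 0, 10, 7, 9]
rank  pair      lcp
   1  s[2:],s[3:]  4  'aaaa'
   2  s[3:],s[4:]  3  'aaa'
   3  s[4:],s[5:]  2  'aa'
   4  s[5:],s[6:]  1  'a'
   5  s[6:],s[8:]  2  'ac'
   6  s[8:],s[1:]  0  ''
   7  s[1:],s[0:]  1  'b'
   8  s[0:],s[10:]  0  ''
   9  s[10:],s[7:]  1  'c'
  10  s[7:],s[9:]  1  'c'

n(n+1)/2 = 11·12/2 = 66
Σ LCP = 0 + 4 + 3 + 2 + 1 + 2 + 0 + 1 + 0 + 1 + 1 = 15
distinct = 66 − 15 = 51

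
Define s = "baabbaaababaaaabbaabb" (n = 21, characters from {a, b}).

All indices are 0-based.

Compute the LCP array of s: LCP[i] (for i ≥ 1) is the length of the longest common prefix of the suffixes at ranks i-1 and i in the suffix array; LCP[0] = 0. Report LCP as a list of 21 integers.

rank→(start, suffix):
  0 → (11, 'aaaabbaabb')
  1 → (5, 'aaababaaaabbaabb')
  2 → (12, 'aaabbaabb')
  3 → (6, 'aababaaaabbaabb')
  4 → (17, 'aabb')
  5 → (1, 'aabbaaababaaaabbaabb')
  6 → (13, 'aabbaabb')
  7 → (9, 'abaaaabbaabb')
  8 → (7, 'ababaaaabbaabb')
  9 → (18, 'abb')
  10 → (2, 'abbaaababaaaabbaabb')
  11 → (14, 'abbaabb')
  12 → (20, 'b')
  13 → (10, 'baaaabbaabb')
  14 → (4, 'baaababaaaabbaabb')
  15 → (16, 'baabb')
  16 → (0, 'baabbaaababaaaabbaabb')
  17 → (8, 'babaaaabbaabb')
  18 → (19, 'bb')
  19 → (3, 'bbaaababaaaabbaabb')
  20 → (15, 'bbaabb')

SA = [11, 5, 12, 6, 17, 1, 13, 9, 7, 18, 2, 14, 20, 10, 4, 16, 0, 8, 19, 3, 15]
[i] adj suffixes → lcp
  [1] 11/5 → 3 ('aaa')
  [2] 5/12 → 4 ('aaab')
  [3] 12/6 → 2 ('aa')
  [4] 6/17 → 3 ('aab')
  [5] 17/1 → 4 ('aabb')
  [6] 1/13 → 6 ('aabbaa')
  [7] 13/9 → 1 ('a')
  [8] 9/7 → 3 ('aba')
  [9] 7/18 → 2 ('ab')
  [10] 18/2 → 3 ('abb')
  [11] 2/14 → 5 ('abbaa')
  [12] 14/20 → 0 ('')
  [13] 20/10 → 1 ('b')
  [14] 10/4 → 4 ('baaa')
  [15] 4/16 → 3 ('baa')
  [16] 16/0 → 5 ('baabb')
  [17] 0/8 → 2 ('ba')
  [18] 8/19 → 1 ('b')
  [19] 19/3 → 2 ('bb')
  [20] 3/15 → 4 ('bbaa')

[0, 3, 4, 2, 3, 4, 6, 1, 3, 2, 3, 5, 0, 1, 4, 3, 5, 2, 1, 2, 4]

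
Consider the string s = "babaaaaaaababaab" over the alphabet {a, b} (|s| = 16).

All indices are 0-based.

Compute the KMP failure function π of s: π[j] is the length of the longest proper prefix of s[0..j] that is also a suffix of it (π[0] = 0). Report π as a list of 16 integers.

[0, 0, 1, 2, 0, 0, 0, 0, 0, 0, 1, 2, 3, 4, 5, 1]

π[0] = 0
j=1 s[j]='a': π[1]=0 (border '')
j=2 s[j]='b': π[2]=1 (border 'b')
j=3 s[j]='a': π[3]=2 (border 'ba')
j=4 s[j]='a': k: 2→0; π[4]=0 (border '')
j=5 s[j]='a': π[5]=0 (border '')
j=6 s[j]='a': π[6]=0 (border '')
j=7 s[j]='a': π[7]=0 (border '')
j=8 s[j]='a': π[8]=0 (border '')
j=9 s[j]='a': π[9]=0 (border '')
j=10 s[j]='b': π[10]=1 (border 'b')
j=11 s[j]='a': π[11]=2 (border 'ba')
j=12 s[j]='b': π[12]=3 (border 'bab')
j=13 s[j]='a': π[13]=4 (border 'baba')
j=14 s[j]='a': π[14]=5 (border 'babaa')
j=15 s[j]='b': k: 5→0; π[15]=1 (border 'b')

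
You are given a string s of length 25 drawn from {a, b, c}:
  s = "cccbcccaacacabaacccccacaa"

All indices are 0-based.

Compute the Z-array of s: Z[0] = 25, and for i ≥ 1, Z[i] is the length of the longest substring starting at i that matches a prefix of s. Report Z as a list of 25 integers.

[25, 2, 1, 0, 3, 2, 1, 0, 0, 1, 0, 1, 0, 0, 0, 0, 3, 3, 3, 2, 1, 0, 1, 0, 0]

Z[0]=25
i=1: i≥r, start 0; Z[1]=2 scan→box=[1,3)
i=2: min(r-i=1, Z[1]=2)=1; Z[2]=1
i=3: i≥r, start 0; Z[3]=0
i=4: i≥r, start 0; Z[4]=3 scan→box=[4,7)
i=5: min(r-i=2, Z[1]=2)=2; Z[5]=2
i=6: min(r-i=1, Z[2]=1)=1; Z[6]=1
i=7: i≥r, start 0; Z[7]=0
i=8: i≥r, start 0; Z[8]=0
i=9: i≥r, start 0; Z[9]=1 scan→box=[9,10)
i=10: i≥r, start 0; Z[10]=0
i=11: i≥r, start 0; Z[11]=1 scan→box=[11,12)
i=12: i≥r, start 0; Z[12]=0
i=13: i≥r, start 0; Z[13]=0
i=14: i≥r, start 0; Z[14]=0
i=15: i≥r, start 0; Z[15]=0
i=16: i≥r, start 0; Z[16]=3 scan→box=[16,19)
i=17: min(r-i=2, Z[1]=2)=2; Z[17]=3 scan→box=[17,20)
i=18: min(r-i=2, Z[1]=2)=2; Z[18]=3 scan→box=[18,21)
i=19: min(r-i=2, Z[1]=2)=2; Z[19]=2
i=20: min(r-i=1, Z[2]=1)=1; Z[20]=1
i=21: i≥r, start 0; Z[21]=0
i=22: i≥r, start 0; Z[22]=1 scan→box=[22,23)
i=23: i≥r, start 0; Z[23]=0
i=24: i≥r, start 0; Z[24]=0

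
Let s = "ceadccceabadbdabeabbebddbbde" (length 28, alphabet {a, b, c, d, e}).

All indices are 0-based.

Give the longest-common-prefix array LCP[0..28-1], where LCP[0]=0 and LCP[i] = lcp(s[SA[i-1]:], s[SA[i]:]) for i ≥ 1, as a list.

rank→(start, suffix):
  0 → (8, 'abadbdabeabbebddbbde')
  1 → (17, 'abbebddbbde')
  2 → (14, 'abeabbebddbbde')
  3 → (10, 'adbdabeabbebddbbde')
  4 → (2, 'adccceabadbdabeabbebddbbde')
  5 → (9, 'badbdabeabbebddbbde')
  6 → (24, 'bbde')
  7 → (18, 'bbebddbbde')
  8 → (12, 'bdabeabbebddbbde')
  9 → (21, 'bddbbde')
  10 → (25, 'bde')
  11 → (15, 'beabbebddbbde')
  12 → (19, 'bebddbbde')
  13 → (4, 'ccceabadbdabeabbebddbbde')
  14 → (5, 'cceabadbdabeabbebddbbde')
  15 → (6, 'ceabadbdabeabbebddbbde')
  16 → (0, 'ceadccceabadbdabeabbebddbbde')
  17 → (13, 'dabeabbebddbbde')
  18 → (23, 'dbbde')
  19 → (11, 'dbdabeabbebddbbde')
  20 → (3, 'dccceabadbdabeabbebddbbde')
  21 → (22, 'ddbbde')
  22 → (26, 'de')
  23 → (27, 'e')
  24 → (7, 'eabadbdabeabbebddbbde')
  25 → (16, 'eabbebddbbde')
  26 → (1, 'eadccceabadbdabeabbebddbbde')
  27 → (20, 'ebddbbde')

SA = [8, 17, 14, 10, 2, 9, 24, 18, 12, 21, 25, 15, 19, 4, 5, 6, 0, 13, 23, 11, 3, 22, 26, 27, 7, 16, 1, 20]
[i] adj suffixes → lcp
  [1] 8/17 → 2 ('ab')
  [2] 17/14 → 2 ('ab')
  [3] 14/10 → 1 ('a')
  [4] 10/2 → 2 ('ad')
  [5] 2/9 → 0 ('')
  [6] 9/24 → 1 ('b')
  [7] 24/18 → 2 ('bb')
  [8] 18/12 → 1 ('b')
  [9] 12/21 → 2 ('bd')
  [10] 21/25 → 2 ('bd')
  [11] 25/15 → 1 ('b')
  [12] 15/19 → 2 ('be')
  [13] 19/4 → 0 ('')
  [14] 4/5 → 2 ('cc')
  [15] 5/6 → 1 ('c')
  [16] 6/0 → 3 ('cea')
  [17] 0/13 → 0 ('')
  [18] 13/23 → 1 ('d')
  [19] 23/11 → 2 ('db')
  [20] 11/3 → 1 ('d')
  [21] 3/22 → 1 ('d')
  [22] 22/26 → 1 ('d')
  [23] 26/27 → 0 ('')
  [24] 27/7 → 1 ('e')
  [25] 7/16 → 3 ('eab')
  [26] 16/1 → 2 ('ea')
  [27] 1/20 → 1 ('e')

[0, 2, 2, 1, 2, 0, 1, 2, 1, 2, 2, 1, 2, 0, 2, 1, 3, 0, 1, 2, 1, 1, 1, 0, 1, 3, 2, 1]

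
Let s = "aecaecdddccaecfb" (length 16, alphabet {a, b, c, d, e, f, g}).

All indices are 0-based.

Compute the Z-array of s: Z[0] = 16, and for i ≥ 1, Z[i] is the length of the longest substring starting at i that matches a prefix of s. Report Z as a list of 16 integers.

Z[0]=16
i=1: i≥r, start 0; Z[1]=0
i=2: i≥r, start 0; Z[2]=0
i=3: i≥r, start 0; Z[3]=3 grow→box=[3,6)
i=4: min(r-i=2, Z[1]=0)=0; Z[4]=0
i=5: min(r-i=1, Z[2]=0)=0; Z[5]=0
i=6: i≥r, start 0; Z[6]=0
i=7: i≥r, start 0; Z[7]=0
i=8: i≥r, start 0; Z[8]=0
i=9: i≥r, start 0; Z[9]=0
i=10: i≥r, start 0; Z[10]=0
i=11: i≥r, start 0; Z[11]=3 grow→box=[11,14)
i=12: min(r-i=2, Z[1]=0)=0; Z[12]=0
i=13: min(r-i=1, Z[2]=0)=0; Z[13]=0
i=14: i≥r, start 0; Z[14]=0
i=15: i≥r, start 0; Z[15]=0

[16, 0, 0, 3, 0, 0, 0, 0, 0, 0, 0, 3, 0, 0, 0, 0]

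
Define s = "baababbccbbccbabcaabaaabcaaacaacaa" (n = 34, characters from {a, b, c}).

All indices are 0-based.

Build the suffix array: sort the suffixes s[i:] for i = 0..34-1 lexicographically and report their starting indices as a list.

[33, 32, 20, 25, 17, 1, 21, 29, 26, 18, 2, 4, 22, 14, 30, 27, 19, 0, 3, 13, 9, 5, 23, 15, 10, 6, 31, 24, 16, 28, 12, 8, 11, 7]

rank | idx | suffix
   0 |  33 | a
   1 |  32 | aa
   2 |  20 | aaabcaaacaacaa
   3 |  25 | aaacaacaa
   4 |  17 | aabaaabcaaacaacaa
   5 |   1 | aababbccbbccbabcaabaaabcaaacaacaa
   6 |  21 | aabcaaacaacaa
   7 |  29 | aacaa
   8 |  26 | aacaacaa
   9 |  18 | abaaabcaaacaacaa
  10 |   2 | ababbccbbccbabcaabaaabcaaacaacaa
  11 |   4 | abbccbbccbabcaabaaabcaaacaacaa
  12 |  22 | abcaaacaacaa
  13 |  14 | abcaabaaabcaaacaacaa
  14 |  30 | acaa
  15 |  27 | acaacaa
  16 |  19 | baaabcaaacaacaa
  17 |   0 | baababbccbbccbabcaabaaabcaaacaacaa
  18 |   3 | babbccbbccbabcaabaaabcaaacaacaa
  19 |  13 | babcaabaaabcaaacaacaa
  20 |   9 | bbccbabcaabaaabcaaacaacaa
  21 |   5 | bbccbbccbabcaabaaabcaaacaacaa
  22 |  23 | bcaaacaacaa
  23 |  15 | bcaabaaabcaaacaacaa
  24 |  10 | bccbabcaabaaabcaaacaacaa
  25 |   6 | bccbbccbabcaabaaabcaaacaacaa
  26 |  31 | caa
  27 |  24 | caaacaacaa
  28 |  16 | caabaaabcaaacaacaa
  29 |  28 | caacaa
  30 |  12 | cbabcaabaaabcaaacaacaa
  31 |   8 | cbbccbabcaabaaabcaaacaacaa
  32 |  11 | ccbabcaabaaabcaaacaacaa
  33 |   7 | ccbbccbabcaabaaabcaaacaacaa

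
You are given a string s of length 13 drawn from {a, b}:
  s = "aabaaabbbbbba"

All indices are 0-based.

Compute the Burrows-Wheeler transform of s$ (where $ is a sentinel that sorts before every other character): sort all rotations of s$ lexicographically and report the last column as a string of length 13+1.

abb$aaababbbba

rank  rotation        last
    0  $aabaaabbbbbba  a
    1  a$aabaaabbbbbb  b
    2  aaabbbbbba$aab  b
    3  aabaaabbbbbba$  $
    4  aabbbbbba$aaba  a
    5  abaaabbbbbba$a  a
    6  abbbbbba$aabaa  a
    7  ba$aabaaabbbbb  b
    8  baaabbbbbba$aa  a
    9  bba$aabaaabbbb  b
   10  bbba$aabaaabbb  b
   11  bbbba$aabaaabb  b
   12  bbbbba$aabaaab  b
   13  bbbbbba$aabaaa  a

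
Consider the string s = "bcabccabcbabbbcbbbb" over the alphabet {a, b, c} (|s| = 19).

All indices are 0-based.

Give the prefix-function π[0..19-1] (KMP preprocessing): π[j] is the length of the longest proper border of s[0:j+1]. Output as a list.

π[0] = 0
j=1 s[j]='c': π[1]=0 (border '')
j=2 s[j]='a': π[2]=0 (border '')
j=3 s[j]='b': π[3]=1 (border 'b')
j=4 s[j]='c': π[4]=2 (border 'bc')
j=5 s[j]='c': k: 2→0; π[5]=0 (border '')
j=6 s[j]='a': π[6]=0 (border '')
j=7 s[j]='b': π[7]=1 (border 'b')
j=8 s[j]='c': π[8]=2 (border 'bc')
j=9 s[j]='b': k: 2→0; π[9]=1 (border 'b')
j=10 s[j]='a': k: 1→0; π[10]=0 (border '')
j=11 s[j]='b': π[11]=1 (border 'b')
j=12 s[j]='b': k: 1→0; π[12]=1 (border 'b')
j=13 s[j]='b': k: 1→0; π[13]=1 (border 'b')
j=14 s[j]='c': π[14]=2 (border 'bc')
j=15 s[j]='b': k: 2→0; π[15]=1 (border 'b')
j=16 s[j]='b': k: 1→0; π[16]=1 (border 'b')
j=17 s[j]='b': k: 1→0; π[17]=1 (border 'b')
j=18 s[j]='b': k: 1→0; π[18]=1 (border 'b')

[0, 0, 0, 1, 2, 0, 0, 1, 2, 1, 0, 1, 1, 1, 2, 1, 1, 1, 1]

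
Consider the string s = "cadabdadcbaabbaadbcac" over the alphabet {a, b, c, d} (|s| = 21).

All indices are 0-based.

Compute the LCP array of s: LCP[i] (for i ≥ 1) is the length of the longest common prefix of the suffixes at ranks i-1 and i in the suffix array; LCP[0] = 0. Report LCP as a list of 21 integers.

rank→(start, suffix):
  0 → (10, 'aabbaadbcac')
  1 → (14, 'aadbcac')
  2 → (11, 'abbaadbcac')
  3 → (3, 'abdadcbaabbaadbcac')
  4 → (19, 'ac')
  5 → (1, 'adabdadcbaabbaadbcac')
  6 → (15, 'adbcac')
  7 → (6, 'adcbaabbaadbcac')
  8 → (9, 'baabbaadbcac')
  9 → (13, 'baadbcac')
  10 → (12, 'bbaadbcac')
  11 → (17, 'bcac')
  12 → (4, 'bdadcbaabbaadbcac')
  13 → (20, 'c')
  14 → (18, 'cac')
  15 → (0, 'cadabdadcbaabbaadbcac')
  16 → (8, 'cbaabbaadbcac')
  17 → (2, 'dabdadcbaabbaadbcac')
  18 → (5, 'dadcbaabbaadbcac')
  19 → (16, 'dbcac')
  20 → (7, 'dcbaabbaadbcac')

SA = [10, 14, 11, 3, 19, 1, 15, 6, 9, 13, 12, 17, 4, 20, 18, 0, 8, 2, 5, 16, 7]
[i] adj suffixes → lcp
  [1] 10/14 → 2 ('aa')
  [2] 14/11 → 1 ('a')
  [3] 11/3 → 2 ('ab')
  [4] 3/19 → 1 ('a')
  [5] 19/1 → 1 ('a')
  [6] 1/15 → 2 ('ad')
  [7] 15/6 → 2 ('ad')
  [8] 6/9 → 0 ('')
  [9] 9/13 → 3 ('baa')
  [10] 13/12 → 1 ('b')
  [11] 12/17 → 1 ('b')
  [12] 17/4 → 1 ('b')
  [13] 4/20 → 0 ('')
  [14] 20/18 → 1 ('c')
  [15] 18/0 → 2 ('ca')
  [16] 0/8 → 1 ('c')
  [17] 8/2 → 0 ('')
  [18] 2/5 → 2 ('da')
  [19] 5/16 → 1 ('d')
  [20] 16/7 → 1 ('d')

[0, 2, 1, 2, 1, 1, 2, 2, 0, 3, 1, 1, 1, 0, 1, 2, 1, 0, 2, 1, 1]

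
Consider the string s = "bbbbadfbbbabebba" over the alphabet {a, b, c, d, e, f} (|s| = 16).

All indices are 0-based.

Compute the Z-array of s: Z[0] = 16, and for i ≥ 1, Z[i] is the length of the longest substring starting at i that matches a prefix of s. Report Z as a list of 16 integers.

[16, 3, 2, 1, 0, 0, 0, 3, 2, 1, 0, 1, 0, 2, 1, 0]

Z[0]=16
i=1: fresh scan; Z[1]=3 scan→box=[1,4)
i=2: min(r-i=2, Z[1]=3)=2; Z[2]=2
i=3: min(r-i=1, Z[2]=2)=1; Z[3]=1
i=4: fresh scan; Z[4]=0
i=5: fresh scan; Z[5]=0
i=6: fresh scan; Z[6]=0
i=7: fresh scan; Z[7]=3 scan→box=[7,10)
i=8: min(r-i=2, Z[1]=3)=2; Z[8]=2
i=9: min(r-i=1, Z[2]=2)=1; Z[9]=1
i=10: fresh scan; Z[10]=0
i=11: fresh scan; Z[11]=1 scan→box=[11,12)
i=12: fresh scan; Z[12]=0
i=13: fresh scan; Z[13]=2 scan→box=[13,15)
i=14: min(r-i=1, Z[1]=3)=1; Z[14]=1
i=15: fresh scan; Z[15]=0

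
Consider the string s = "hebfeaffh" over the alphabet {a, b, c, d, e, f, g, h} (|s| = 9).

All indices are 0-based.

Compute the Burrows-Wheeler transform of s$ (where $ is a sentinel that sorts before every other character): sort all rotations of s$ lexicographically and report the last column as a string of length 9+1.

heefhbaff$

rank  rotation    last
    0  $hebfeaffh  h
    1  affh$hebfe  e
    2  bfeaffh$he  e
    3  eaffh$hebf  f
    4  ebfeaffh$h  h
    5  feaffh$heb  b
    6  ffh$hebfea  a
    7  fh$hebfeaf  f
    8  h$hebfeaff  f
    9  hebfeaffh$  $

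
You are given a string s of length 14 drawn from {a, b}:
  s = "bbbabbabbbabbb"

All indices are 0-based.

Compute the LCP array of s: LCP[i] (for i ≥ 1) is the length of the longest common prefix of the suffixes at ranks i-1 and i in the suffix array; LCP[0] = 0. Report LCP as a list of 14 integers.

[0, 3, 4, 0, 1, 4, 5, 1, 2, 5, 6, 2, 3, 6]

sorted suffixes:
  #0 SA[0]=3  'abbabbbabbb'
  #1 SA[1]=10  'abbb'
  #2 SA[2]=6  'abbbabbb'
  #3 SA[3]=13  'b'
  #4 SA[4]=2  'babbabbbabbb'
  #5 SA[5]=9  'babbb'
  #6 SA[6]=5  'babbbabbb'
  #7 SA[7]=12  'bb'
  #8 SA[8]=1  'bbabbabbbabbb'
  #9 SA[9]=8  'bbabbb'
  #10 SA[10]=4  'bbabbbabbb'
  #11 SA[11]=11  'bbb'
  #12 SA[12]=0  'bbbabbabbbabbb'
  #13 SA[13]=7  'bbbabbb'

SA = [3, 10, 6, 13, 2, 9, 5, 12, 1, 8, 4, 11, 0, 7]
[i] adj suffixes → lcp
  [1] 3/10 → 3 ('abb')
  [2] 10/6 → 4 ('abbb')
  [3] 6/13 → 0 ('')
  [4] 13/2 → 1 ('b')
  [5] 2/9 → 4 ('babb')
  [6] 9/5 → 5 ('babbb')
  [7] 5/12 → 1 ('b')
  [8] 12/1 → 2 ('bb')
  [9] 1/8 → 5 ('bbabb')
  [10] 8/4 → 6 ('bbabbb')
  [11] 4/11 → 2 ('bb')
  [12] 11/0 → 3 ('bbb')
  [13] 0/7 → 6 ('bbbabb')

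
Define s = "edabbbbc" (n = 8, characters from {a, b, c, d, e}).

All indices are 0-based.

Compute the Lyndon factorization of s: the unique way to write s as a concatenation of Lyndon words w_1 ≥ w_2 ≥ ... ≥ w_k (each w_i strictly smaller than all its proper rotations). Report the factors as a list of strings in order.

emit factor 1: 'e' (i=0, period=1)
emit factor 2: 'd' (i=1, period=1)
emit factor 3: 'abbbbc' (i=2, period=6)

["e", "d", "abbbbc"]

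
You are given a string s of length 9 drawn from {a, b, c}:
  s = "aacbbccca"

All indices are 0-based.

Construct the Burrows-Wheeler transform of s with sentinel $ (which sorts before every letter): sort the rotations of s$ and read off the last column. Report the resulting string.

ac$acbcacb

rank  rotation    last
    0  $aacbbccca  a
    1  a$aacbbccc  c
    2  aacbbccca$  $
    3  acbbccca$a  a
    4  bbccca$aac  c
    5  bccca$aacb  b
    6  ca$aacbbcc  c
    7  cbbccca$aa  a
    8  cca$aacbbc  c
    9  ccca$aacbb  b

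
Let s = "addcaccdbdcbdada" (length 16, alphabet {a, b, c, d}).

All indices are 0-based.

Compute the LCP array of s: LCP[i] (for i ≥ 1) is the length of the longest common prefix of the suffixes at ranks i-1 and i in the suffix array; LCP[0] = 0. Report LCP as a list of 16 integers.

rank | idx | suffix
   0 |  15 | a
   1 |   4 | accdbdcbdada
   2 |  13 | ada
   3 |   0 | addcaccdbdcbdada
   4 |  11 | bdada
   5 |   8 | bdcbdada
   6 |   3 | caccdbdcbdada
   7 |  10 | cbdada
   8 |   5 | ccdbdcbdada
   9 |   6 | cdbdcbdada
  10 |  14 | da
  11 |  12 | dada
  12 |   7 | dbdcbdada
  13 |   2 | dcaccdbdcbdada
  14 |   9 | dcbdada
  15 |   1 | ddcaccdbdcbdada

SA = [15, 4, 13, 0, 11, 8, 3, 10, 5, 6, 14, 12, 7, 2, 9, 1]
rank  pair      lcp
   1  s[15:],s[4:]  1  'a'
   2  s[4:],s[13:]  1  'a'
   3  s[13:],s[0:]  2  'ad'
   4  s[0:],s[11:]  0  ''
   5  s[11:],s[8:]  2  'bd'
   6  s[8:],s[3:]  0  ''
   7  s[3:],s[10:]  1  'c'
   8  s[10:],s[5:]  1  'c'
   9  s[5:],s[6:]  1  'c'
  10  s[6:],s[14:]  0  ''
  11  s[14:],s[12:]  2  'da'
  12  s[12:],s[7:]  1  'd'
  13  s[7:],s[2:]  1  'd'
  14  s[2:],s[9:]  2  'dc'
  15  s[9:],s[1:]  1  'd'

[0, 1, 1, 2, 0, 2, 0, 1, 1, 1, 0, 2, 1, 1, 2, 1]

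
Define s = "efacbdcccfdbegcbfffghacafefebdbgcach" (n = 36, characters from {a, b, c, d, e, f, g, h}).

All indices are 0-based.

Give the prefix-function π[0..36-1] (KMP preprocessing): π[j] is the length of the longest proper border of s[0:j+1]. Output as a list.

π[0] = 0
j=1 s[j]='f': π[1]=0 (border '')
j=2 s[j]='a': π[2]=0 (border '')
j=3 s[j]='c': π[3]=0 (border '')
j=4 s[j]='b': π[4]=0 (border '')
j=5 s[j]='d': π[5]=0 (border '')
j=6 s[j]='c': π[6]=0 (border '')
j=7 s[j]='c': π[7]=0 (border '')
j=8 s[j]='c': π[8]=0 (border '')
j=9 s[j]='f': π[9]=0 (border '')
j=10 s[j]='d': π[10]=0 (border '')
j=11 s[j]='b': π[11]=0 (border '')
j=12 s[j]='e': π[12]=1 (border 'e')
j=13 s[j]='g': k: 1→0; π[13]=0 (border '')
j=14 s[j]='c': π[14]=0 (border '')
j=15 s[j]='b': π[15]=0 (border '')
j=16 s[j]='f': π[16]=0 (border '')
j=17 s[j]='f': π[17]=0 (border '')
j=18 s[j]='f': π[18]=0 (border '')
j=19 s[j]='g': π[19]=0 (border '')
j=20 s[j]='h': π[20]=0 (border '')
j=21 s[j]='a': π[21]=0 (border '')
j=22 s[j]='c': π[22]=0 (border '')
j=23 s[j]='a': π[23]=0 (border '')
j=24 s[j]='f': π[24]=0 (border '')
j=25 s[j]='e': π[25]=1 (border 'e')
j=26 s[j]='f': π[26]=2 (border 'ef')
j=27 s[j]='e': k: 2→0; π[27]=1 (border 'e')
j=28 s[j]='b': k: 1→0; π[28]=0 (border '')
j=29 s[j]='d': π[29]=0 (border '')
j=30 s[j]='b': π[30]=0 (border '')
j=31 s[j]='g': π[31]=0 (border '')
j=32 s[j]='c': π[32]=0 (border '')
j=33 s[j]='a': π[33]=0 (border '')
j=34 s[j]='c': π[34]=0 (border '')
j=35 s[j]='h': π[35]=0 (border '')

[0, 0, 0, 0, 0, 0, 0, 0, 0, 0, 0, 0, 1, 0, 0, 0, 0, 0, 0, 0, 0, 0, 0, 0, 0, 1, 2, 1, 0, 0, 0, 0, 0, 0, 0, 0]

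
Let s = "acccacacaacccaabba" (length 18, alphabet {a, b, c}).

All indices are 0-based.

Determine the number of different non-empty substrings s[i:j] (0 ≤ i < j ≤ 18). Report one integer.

136

sorted suffixes:
  #0 SA[0]=17  'a'
  #1 SA[1]=13  'aabba'
  #2 SA[2]=8  'aacccaabba'
  #3 SA[3]=14  'abba'
  #4 SA[4]=6  'acaacccaabba'
  #5 SA[5]=4  'acacaacccaabba'
  #6 SA[6]=9  'acccaabba'
  #7 SA[7]=0  'acccacacaacccaabba'
  #8 SA[8]=16  'ba'
  #9 SA[9]=15  'bba'
  #10 SA[10]=12  'caabba'
  #11 SA[11]=7  'caacccaabba'
  #12 SA[12]=5  'cacaacccaabba'
  #13 SA[13]=3  'cacacaacccaabba'
  #14 SA[14]=11  'ccaabba'
  #15 SA[15]=2  'ccacacaacccaabba'
  #16 SA[16]=10  'cccaabba'
  #17 SA[17]=1  'cccacacaacccaabba'

SA = [17, 13, 8, 14, 6, 4, 9, 0, 16, 15, 12, 7, 5, 3, 11, 2, 10, 1]
rank  pair      lcp
   1  s[17:],s[13:]  1  'a'
   2  s[13:],s[8:]  2  'aa'
   3  s[8:],s[14:]  1  'a'
   4  s[14:],s[6:]  1  'a'
   5  s[6:],s[4:]  3  'aca'
   6  s[4:],s[9:]  2  'ac'
   7  s[9:],s[0:]  5  'accca'
   8  s[0:],s[16:]  0  ''
   9  s[16:],s[15:]  1  'b'
  10  s[15:],s[12:]  0  ''
  11  s[12:],s[7:]  3  'caa'
  12  s[7:],s[5:]  2  'ca'
  13  s[5:],s[3:]  4  'caca'
  14  s[3:],s[11:]  1  'c'
  15  s[11:],s[2:]  3  'cca'
  16  s[2:],s[10:]  2  'cc'
  17  s[10:],s[1:]  4  'ccca'

n(n+1)/2 = 18·19/2 = 171
Σ LCP = 0 + 1 + 2 + 1 + 1 + 3 + 2 + 5 + 0 + 1 + 0 + 3 + 2 + 4 + 1 + 3 + 2 + 4 = 35
distinct = 171 − 35 = 136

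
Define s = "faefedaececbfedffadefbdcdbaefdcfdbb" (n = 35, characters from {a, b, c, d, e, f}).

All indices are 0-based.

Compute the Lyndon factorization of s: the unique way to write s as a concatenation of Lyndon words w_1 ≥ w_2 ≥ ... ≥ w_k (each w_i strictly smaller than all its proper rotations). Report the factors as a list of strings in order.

["f", "aefed", "aececbfedff", "adefbdcdbaefdcfdbb"]

emit factor 1: 'f' (i=0, period=1)
emit factor 2: 'aefed' (i=1, period=5)
emit factor 3: 'aececbfedff' (i=6, period=11)
emit factor 4: 'adefbdcdbaefdcfdbb' (i=17, period=18)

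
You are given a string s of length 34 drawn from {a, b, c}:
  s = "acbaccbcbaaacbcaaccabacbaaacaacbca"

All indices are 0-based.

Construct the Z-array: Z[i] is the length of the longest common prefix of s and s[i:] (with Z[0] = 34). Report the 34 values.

Z[0]=34
i=1: outside box; Z[1]=0
i=2: outside box; Z[2]=0
i=3: outside box; Z[3]=2 grow→box=[3,5)
i=4: min(r-i=1, Z[1]=0)=0; Z[4]=0
i=5: outside box; Z[5]=0
i=6: outside box; Z[6]=0
i=7: outside box; Z[7]=0
i=8: outside box; Z[8]=0
i=9: outside box; Z[9]=1 grow→box=[9,10)
i=10: outside box; Z[10]=1 grow→box=[10,11)
i=11: outside box; Z[11]=3 grow→box=[11,14)
i=12: min(r-i=2, Z[1]=0)=0; Z[12]=0
i=13: min(r-i=1, Z[2]=0)=0; Z[13]=0
i=14: outside box; Z[14]=0
i=15: outside box; Z[15]=1 grow→box=[15,16)
i=16: outside box; Z[16]=2 grow→box=[16,18)
i=17: min(r-i=1, Z[1]=0)=0; Z[17]=0
i=18: outside box; Z[18]=0
i=19: outside box; Z[19]=1 grow→box=[19,20)
i=20: outside box; Z[20]=0
i=21: outside box; Z[21]=4 grow→box=[21,25)
i=22: min(r-i=3, Z[1]=0)=0; Z[22]=0
i=23: min(r-i=2, Z[2]=0)=0; Z[23]=0
i=24: min(r-i=1, Z[3]=2)=1; Z[24]=1
i=25: outside box; Z[25]=1 grow→box=[25,26)
i=26: outside box; Z[26]=2 grow→box=[26,28)
i=27: min(r-i=1, Z[1]=0)=0; Z[27]=0
i=28: outside box; Z[28]=1 grow→box=[28,29)
i=29: outside box; Z[29]=3 grow→box=[29,32)
i=30: min(r-i=2, Z[1]=0)=0; Z[30]=0
i=31: min(r-i=1, Z[2]=0)=0; Z[31]=0
i=32: outside box; Z[32]=0
i=33: outside box; Z[33]=1 grow→box=[33,34)

[34, 0, 0, 2, 0, 0, 0, 0, 0, 1, 1, 3, 0, 0, 0, 1, 2, 0, 0, 1, 0, 4, 0, 0, 1, 1, 2, 0, 1, 3, 0, 0, 0, 1]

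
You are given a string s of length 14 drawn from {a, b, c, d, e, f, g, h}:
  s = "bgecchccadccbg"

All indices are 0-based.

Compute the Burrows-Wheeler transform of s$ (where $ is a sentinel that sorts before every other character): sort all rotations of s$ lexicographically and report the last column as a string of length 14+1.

gcc$cchdecagbbc

rank  rotation         last
    0  $bgecchccadccbg  g
    1  adccbg$bgecchcc  c
    2  bg$bgecchccadcc  c
    3  bgecchccadccbg$  $
    4  cadccbg$bgecchc  c
    5  cbg$bgecchccadc  c
    6  ccadccbg$bgecch  h
    7  ccbg$bgecchccad  d
    8  cchccadccbg$bge  e
    9  chccadccbg$bgec  c
   10  dccbg$bgecchcca  a
   11  ecchccadccbg$bg  g
   12  g$bgecchccadccb  b
   13  gecchccadccbg$b  b
   14  hccadccbg$bgecc  c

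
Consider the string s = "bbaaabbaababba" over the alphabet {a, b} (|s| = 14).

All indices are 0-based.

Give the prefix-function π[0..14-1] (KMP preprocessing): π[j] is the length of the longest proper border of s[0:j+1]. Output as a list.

π[0] = 0
j=1 s[j]='b': π[1]=1 (border 'b')
j=2 s[j]='a': k: 1→0; π[2]=0 (border '')
j=3 s[j]='a': π[3]=0 (border '')
j=4 s[j]='a': π[4]=0 (border '')
j=5 s[j]='b': π[5]=1 (border 'b')
j=6 s[j]='b': π[6]=2 (border 'bb')
j=7 s[j]='a': π[7]=3 (border 'bba')
j=8 s[j]='a': π[8]=4 (border 'bbaa')
j=9 s[j]='b': k: 4→0; π[9]=1 (border 'b')
j=10 s[j]='a': k: 1→0; π[10]=0 (border '')
j=11 s[j]='b': π[11]=1 (border 'b')
j=12 s[j]='b': π[12]=2 (border 'bb')
j=13 s[j]='a': π[13]=3 (border 'bba')

[0, 1, 0, 0, 0, 1, 2, 3, 4, 1, 0, 1, 2, 3]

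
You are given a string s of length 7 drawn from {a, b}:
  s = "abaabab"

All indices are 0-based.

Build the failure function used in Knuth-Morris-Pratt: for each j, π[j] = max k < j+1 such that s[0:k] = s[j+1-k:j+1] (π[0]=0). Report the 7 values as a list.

[0, 0, 1, 1, 2, 3, 2]

π[0] = 0
j=1 s[j]='b': π[1]=0 (border '')
j=2 s[j]='a': π[2]=1 (border 'a')
j=3 s[j]='a': k: 1→0; π[3]=1 (border 'a')
j=4 s[j]='b': π[4]=2 (border 'ab')
j=5 s[j]='a': π[5]=3 (border 'aba')
j=6 s[j]='b': k: 3→1; π[6]=2 (border 'ab')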